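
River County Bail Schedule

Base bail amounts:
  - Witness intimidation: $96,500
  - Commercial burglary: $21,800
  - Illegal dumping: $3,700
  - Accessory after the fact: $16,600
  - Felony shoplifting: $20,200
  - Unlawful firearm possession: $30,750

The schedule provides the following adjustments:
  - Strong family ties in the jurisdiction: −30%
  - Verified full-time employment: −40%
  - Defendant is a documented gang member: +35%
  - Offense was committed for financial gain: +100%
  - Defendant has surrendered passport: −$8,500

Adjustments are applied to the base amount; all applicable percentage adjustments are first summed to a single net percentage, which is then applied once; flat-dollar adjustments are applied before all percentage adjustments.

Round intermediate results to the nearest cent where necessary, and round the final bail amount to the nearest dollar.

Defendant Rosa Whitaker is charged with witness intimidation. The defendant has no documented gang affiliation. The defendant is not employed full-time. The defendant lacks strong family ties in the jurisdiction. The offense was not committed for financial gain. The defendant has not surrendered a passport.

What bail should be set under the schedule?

$96,500

Base amounts from the schedule: witness intimidation $96,500.
Single charge. Combined base = $96,500.
No adjustment factors apply to this defendant.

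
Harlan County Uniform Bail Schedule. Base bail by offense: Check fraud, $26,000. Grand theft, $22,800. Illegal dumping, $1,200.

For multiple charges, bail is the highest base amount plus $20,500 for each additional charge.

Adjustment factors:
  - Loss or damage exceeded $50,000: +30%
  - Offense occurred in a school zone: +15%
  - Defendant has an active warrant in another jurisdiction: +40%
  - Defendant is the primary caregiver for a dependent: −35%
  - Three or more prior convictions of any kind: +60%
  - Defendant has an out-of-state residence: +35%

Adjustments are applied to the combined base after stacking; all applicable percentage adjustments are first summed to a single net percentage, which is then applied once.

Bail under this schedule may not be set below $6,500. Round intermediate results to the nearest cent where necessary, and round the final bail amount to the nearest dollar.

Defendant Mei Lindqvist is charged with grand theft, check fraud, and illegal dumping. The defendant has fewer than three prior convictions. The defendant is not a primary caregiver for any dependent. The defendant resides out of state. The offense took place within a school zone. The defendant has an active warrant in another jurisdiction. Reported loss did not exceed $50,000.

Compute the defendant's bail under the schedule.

$127,300

Base amounts from the schedule: grand theft $22,800; check fraud $26,000; illegal dumping $1,200.
Stacking rule: highest base plus $20,500 per additional charge. Highest is check fraud at $26,000; 2 additional charges → +$41,000. Combined base = $67,000.
Net percentage adjustment: +15% +40% +35% = +90%. $67,000 × 1.9 = $127,300.
$127,300 is at or above the $6,500 minimum.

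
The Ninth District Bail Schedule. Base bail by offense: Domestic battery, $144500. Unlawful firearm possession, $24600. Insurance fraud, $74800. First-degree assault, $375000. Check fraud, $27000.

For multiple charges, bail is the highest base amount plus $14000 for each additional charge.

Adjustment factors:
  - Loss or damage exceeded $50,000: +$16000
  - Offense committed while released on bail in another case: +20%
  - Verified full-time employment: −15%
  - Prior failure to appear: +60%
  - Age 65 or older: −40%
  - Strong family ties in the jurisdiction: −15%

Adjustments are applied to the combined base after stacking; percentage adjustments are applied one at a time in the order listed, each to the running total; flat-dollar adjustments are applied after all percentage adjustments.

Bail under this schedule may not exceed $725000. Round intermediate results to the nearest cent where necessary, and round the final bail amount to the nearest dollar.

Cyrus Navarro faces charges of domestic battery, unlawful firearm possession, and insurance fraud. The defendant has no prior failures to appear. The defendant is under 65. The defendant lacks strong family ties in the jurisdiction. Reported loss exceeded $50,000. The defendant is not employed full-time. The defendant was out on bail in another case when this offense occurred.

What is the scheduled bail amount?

Base amounts from the schedule: domestic battery $144500; unlawful firearm possession $24600; insurance fraud $74800.
Stacking rule: highest base plus $14000 per additional charge. Highest is domestic battery at $144500; 2 additional charges → +$28000. Combined base = $172500.
Offense committed while released on bail in another case (+20%): $172500 × 1.2 = $207000.
Loss or damage exceeded $50,000 (+$16000 flat): $207000 + $16000 = $223000.
$223000 is within the $725000 maximum.

$223000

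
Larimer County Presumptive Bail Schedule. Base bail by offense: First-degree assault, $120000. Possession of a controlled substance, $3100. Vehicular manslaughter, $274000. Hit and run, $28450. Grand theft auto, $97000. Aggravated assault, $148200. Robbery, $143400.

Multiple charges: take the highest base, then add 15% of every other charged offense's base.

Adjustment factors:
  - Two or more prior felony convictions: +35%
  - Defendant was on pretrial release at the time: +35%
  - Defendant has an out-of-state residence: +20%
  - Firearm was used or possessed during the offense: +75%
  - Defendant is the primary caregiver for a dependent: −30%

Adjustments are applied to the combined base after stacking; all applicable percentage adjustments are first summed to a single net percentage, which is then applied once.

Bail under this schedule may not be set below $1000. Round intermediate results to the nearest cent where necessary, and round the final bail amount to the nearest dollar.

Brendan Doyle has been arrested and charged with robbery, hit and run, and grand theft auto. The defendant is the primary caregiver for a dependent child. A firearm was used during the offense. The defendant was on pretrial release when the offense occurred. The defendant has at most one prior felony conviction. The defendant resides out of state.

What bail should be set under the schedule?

$324435

Base amounts from the schedule: robbery $143400; hit and run $28450; grand theft auto $97000.
Stacking rule: highest base plus 15% of each additional charge. Highest is robbery at $143400. Additional: $28450 × 15% = $4267.50; $97000 × 15% = $14550. Combined base = $143400 + $18817.50 = $162217.50.
Net percentage adjustment: +35% +20% +75% −30% = +100%. $162217.50 × 2 = $324435.
$324435 is at or above the $1000 minimum.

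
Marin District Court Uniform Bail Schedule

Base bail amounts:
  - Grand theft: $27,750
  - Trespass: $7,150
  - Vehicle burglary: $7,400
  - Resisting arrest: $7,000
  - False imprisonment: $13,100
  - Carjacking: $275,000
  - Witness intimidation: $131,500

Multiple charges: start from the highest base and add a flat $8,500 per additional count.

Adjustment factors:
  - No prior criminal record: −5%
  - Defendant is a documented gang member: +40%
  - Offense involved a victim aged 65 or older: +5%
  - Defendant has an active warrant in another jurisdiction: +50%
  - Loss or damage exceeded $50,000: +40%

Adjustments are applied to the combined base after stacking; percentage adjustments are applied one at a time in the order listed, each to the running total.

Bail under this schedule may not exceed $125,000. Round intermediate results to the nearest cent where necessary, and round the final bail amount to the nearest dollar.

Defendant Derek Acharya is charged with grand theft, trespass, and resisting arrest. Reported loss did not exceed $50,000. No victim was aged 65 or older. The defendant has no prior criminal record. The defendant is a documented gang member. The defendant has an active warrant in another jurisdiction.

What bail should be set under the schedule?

$89,276

Base amounts from the schedule: grand theft $27,750; trespass $7,150; resisting arrest $7,000.
Stacking rule: highest base plus $8,500 per additional charge. Highest is grand theft at $27,750; 2 additional charges → +$17,000. Combined base = $44,750.
No prior criminal record (−5%): $44,750 × 0.95 = $42,512.50.
Defendant is a documented gang member (+40%): $42,512.50 × 1.4 = $59,517.50.
Defendant has an active warrant in another jurisdiction (+50%): $59,517.50 × 1.5 = $89,276.25.
$89,276.25 is within the $125,000 maximum.
Rounded to the nearest dollar: $89,276.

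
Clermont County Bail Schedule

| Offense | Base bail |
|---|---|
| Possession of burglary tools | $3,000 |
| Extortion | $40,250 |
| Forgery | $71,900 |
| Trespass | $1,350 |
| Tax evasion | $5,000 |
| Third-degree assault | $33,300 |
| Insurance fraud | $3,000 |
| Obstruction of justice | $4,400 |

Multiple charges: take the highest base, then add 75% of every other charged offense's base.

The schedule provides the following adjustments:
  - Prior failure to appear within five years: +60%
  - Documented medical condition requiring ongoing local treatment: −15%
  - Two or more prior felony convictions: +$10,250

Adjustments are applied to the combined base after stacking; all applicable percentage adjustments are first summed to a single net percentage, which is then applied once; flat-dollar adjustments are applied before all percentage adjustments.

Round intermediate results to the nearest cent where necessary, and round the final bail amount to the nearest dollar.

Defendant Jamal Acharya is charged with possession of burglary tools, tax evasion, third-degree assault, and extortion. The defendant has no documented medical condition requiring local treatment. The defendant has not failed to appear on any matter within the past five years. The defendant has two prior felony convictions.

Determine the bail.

Base amounts from the schedule: possession of burglary tools $3,000; tax evasion $5,000; third-degree assault $33,300; extortion $40,250.
Stacking rule: highest base plus 75% of each additional charge. Highest is extortion at $40,250. Additional: $3,000 × 75% = $2,250; $5,000 × 75% = $3,750; $33,300 × 75% = $24,975. Combined base = $40,250 + $30,975 = $71,225.
Two or more prior felony convictions (+$10,250 flat): $71,225 + $10,250 = $81,475.

$81,475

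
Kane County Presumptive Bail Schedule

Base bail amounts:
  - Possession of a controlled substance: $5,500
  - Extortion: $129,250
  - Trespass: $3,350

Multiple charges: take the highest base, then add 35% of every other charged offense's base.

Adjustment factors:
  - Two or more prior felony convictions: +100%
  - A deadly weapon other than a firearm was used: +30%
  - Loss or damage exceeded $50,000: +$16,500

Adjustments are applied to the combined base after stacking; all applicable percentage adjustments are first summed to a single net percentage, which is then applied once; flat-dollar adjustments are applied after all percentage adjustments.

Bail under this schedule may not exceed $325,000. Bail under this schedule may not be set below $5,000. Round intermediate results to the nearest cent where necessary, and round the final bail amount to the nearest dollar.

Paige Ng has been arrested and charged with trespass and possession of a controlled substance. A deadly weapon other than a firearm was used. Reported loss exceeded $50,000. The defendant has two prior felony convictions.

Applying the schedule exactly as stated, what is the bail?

$31,847

Base amounts from the schedule: trespass $3,350; possession of a controlled substance $5,500.
Stacking rule: highest base plus 35% of each additional charge. Highest is possession of a controlled substance at $5,500. Additional: $3,350 × 35% = $1,172.50. Combined base = $5,500 + $1,172.50 = $6,672.50.
Net percentage adjustment: +100% +30% = +130%. $6,672.50 × 2.3 = $15,346.75.
Loss or damage exceeded $50,000 (+$16,500 flat): $15,346.75 + $16,500 = $31,846.75.
$31,846.75 is within the $325,000 maximum.
$31,846.75 is at or above the $5,000 minimum.
Rounded to the nearest dollar: $31,847.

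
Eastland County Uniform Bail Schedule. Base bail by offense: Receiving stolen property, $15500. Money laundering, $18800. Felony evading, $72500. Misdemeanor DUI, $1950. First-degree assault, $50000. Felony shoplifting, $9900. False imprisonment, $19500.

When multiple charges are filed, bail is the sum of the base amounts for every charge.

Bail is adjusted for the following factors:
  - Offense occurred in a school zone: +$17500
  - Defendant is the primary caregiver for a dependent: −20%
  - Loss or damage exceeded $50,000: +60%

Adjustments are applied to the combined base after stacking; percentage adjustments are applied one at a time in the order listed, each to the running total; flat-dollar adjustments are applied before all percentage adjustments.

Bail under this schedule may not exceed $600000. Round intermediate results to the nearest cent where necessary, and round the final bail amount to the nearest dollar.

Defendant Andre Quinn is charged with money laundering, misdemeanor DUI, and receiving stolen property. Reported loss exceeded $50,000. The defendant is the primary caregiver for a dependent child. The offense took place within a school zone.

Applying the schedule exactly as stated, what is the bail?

$68800

Base amounts from the schedule: money laundering $18800; misdemeanor DUI $1950; receiving stolen property $15500.
Stacking rule: sum of all bases. $18800 + $1950 + $15500 = $36250.
Offense occurred in a school zone (+$17500 flat): $36250 + $17500 = $53750.
Defendant is the primary caregiver for a dependent (−20%): $53750 × 0.8 = $43000.
Loss or damage exceeded $50,000 (+60%): $43000 × 1.6 = $68800.
$68800 is within the $600000 maximum.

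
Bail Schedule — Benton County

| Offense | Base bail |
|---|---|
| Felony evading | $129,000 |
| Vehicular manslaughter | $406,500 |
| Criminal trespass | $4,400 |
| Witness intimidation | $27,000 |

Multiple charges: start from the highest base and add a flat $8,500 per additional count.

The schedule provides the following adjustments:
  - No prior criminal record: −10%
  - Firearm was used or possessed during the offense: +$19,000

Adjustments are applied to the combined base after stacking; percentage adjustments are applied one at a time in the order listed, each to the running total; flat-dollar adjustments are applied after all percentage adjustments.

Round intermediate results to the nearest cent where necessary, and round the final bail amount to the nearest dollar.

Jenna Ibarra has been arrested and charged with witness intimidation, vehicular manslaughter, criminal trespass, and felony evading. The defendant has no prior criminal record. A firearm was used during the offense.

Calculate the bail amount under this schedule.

$407,800

Base amounts from the schedule: witness intimidation $27,000; vehicular manslaughter $406,500; criminal trespass $4,400; felony evading $129,000.
Stacking rule: highest base plus $8,500 per additional charge. Highest is vehicular manslaughter at $406,500; 3 additional charges → +$25,500. Combined base = $432,000.
No prior criminal record (−10%): $432,000 × 0.9 = $388,800.
Firearm was used or possessed during the offense (+$19,000 flat): $388,800 + $19,000 = $407,800.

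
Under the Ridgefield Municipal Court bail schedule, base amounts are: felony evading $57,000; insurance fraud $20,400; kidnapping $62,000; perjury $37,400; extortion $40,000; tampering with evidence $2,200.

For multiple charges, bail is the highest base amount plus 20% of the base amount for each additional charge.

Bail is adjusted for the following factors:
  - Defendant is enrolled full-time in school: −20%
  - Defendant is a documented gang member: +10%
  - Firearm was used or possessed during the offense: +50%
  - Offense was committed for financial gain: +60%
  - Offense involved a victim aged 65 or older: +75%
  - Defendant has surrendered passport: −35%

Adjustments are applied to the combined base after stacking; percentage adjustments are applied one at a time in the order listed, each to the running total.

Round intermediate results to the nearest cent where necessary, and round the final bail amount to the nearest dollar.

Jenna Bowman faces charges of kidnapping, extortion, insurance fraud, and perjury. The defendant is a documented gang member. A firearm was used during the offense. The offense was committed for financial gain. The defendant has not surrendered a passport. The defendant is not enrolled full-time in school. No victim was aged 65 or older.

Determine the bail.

$215,318

Base amounts from the schedule: kidnapping $62,000; extortion $40,000; insurance fraud $20,400; perjury $37,400.
Stacking rule: highest base plus 20% of each additional charge. Highest is kidnapping at $62,000. Additional: $40,000 × 20% = $8,000; $20,400 × 20% = $4,080; $37,400 × 20% = $7,480. Combined base = $62,000 + $19,560 = $81,560.
Defendant is a documented gang member (+10%): $81,560 × 1.1 = $89,716.
Firearm was used or possessed during the offense (+50%): $89,716 × 1.5 = $134,574.
Offense was committed for financial gain (+60%): $134,574 × 1.6 = $215,318.40.
Rounded to the nearest dollar: $215,318.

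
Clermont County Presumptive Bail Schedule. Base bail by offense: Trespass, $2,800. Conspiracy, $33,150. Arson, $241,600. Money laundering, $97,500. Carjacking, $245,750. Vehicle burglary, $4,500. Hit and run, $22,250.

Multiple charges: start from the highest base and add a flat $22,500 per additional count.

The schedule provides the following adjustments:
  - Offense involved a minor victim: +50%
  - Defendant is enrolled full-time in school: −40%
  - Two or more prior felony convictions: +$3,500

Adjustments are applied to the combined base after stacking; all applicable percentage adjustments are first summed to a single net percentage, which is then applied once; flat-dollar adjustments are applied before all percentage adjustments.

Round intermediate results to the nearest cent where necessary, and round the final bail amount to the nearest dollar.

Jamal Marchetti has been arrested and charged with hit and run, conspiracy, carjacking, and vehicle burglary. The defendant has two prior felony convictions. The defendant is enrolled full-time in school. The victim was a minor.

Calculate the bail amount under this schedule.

$348,425

Base amounts from the schedule: hit and run $22,250; conspiracy $33,150; carjacking $245,750; vehicle burglary $4,500.
Stacking rule: highest base plus $22,500 per additional charge. Highest is carjacking at $245,750; 3 additional charges → +$67,500. Combined base = $313,250.
Two or more prior felony convictions (+$3,500 flat): $313,250 + $3,500 = $316,750.
Net percentage adjustment: +50% −40% = +10%. $316,750 × 1.1 = $348,425.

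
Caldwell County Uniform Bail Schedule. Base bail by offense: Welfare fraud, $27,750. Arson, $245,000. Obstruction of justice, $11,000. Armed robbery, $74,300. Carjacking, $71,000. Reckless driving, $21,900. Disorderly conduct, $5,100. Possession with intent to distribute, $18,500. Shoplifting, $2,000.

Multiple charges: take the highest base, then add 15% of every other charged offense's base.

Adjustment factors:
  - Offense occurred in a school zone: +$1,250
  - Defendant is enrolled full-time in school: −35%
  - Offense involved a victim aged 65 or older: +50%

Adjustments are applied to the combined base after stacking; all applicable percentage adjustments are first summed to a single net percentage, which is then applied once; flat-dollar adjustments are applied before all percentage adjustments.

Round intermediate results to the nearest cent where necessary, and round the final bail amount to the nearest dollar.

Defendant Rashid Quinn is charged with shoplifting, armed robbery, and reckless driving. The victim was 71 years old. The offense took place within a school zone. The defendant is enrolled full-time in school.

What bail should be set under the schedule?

$91,005

Base amounts from the schedule: shoplifting $2,000; armed robbery $74,300; reckless driving $21,900.
Stacking rule: highest base plus 15% of each additional charge. Highest is armed robbery at $74,300. Additional: $2,000 × 15% = $300; $21,900 × 15% = $3,285. Combined base = $74,300 + $3,585 = $77,885.
Offense occurred in a school zone (+$1,250 flat): $77,885 + $1,250 = $79,135.
Net percentage adjustment: −35% +50% = +15%. $79,135 × 1.15 = $91,005.25.
Rounded to the nearest dollar: $91,005.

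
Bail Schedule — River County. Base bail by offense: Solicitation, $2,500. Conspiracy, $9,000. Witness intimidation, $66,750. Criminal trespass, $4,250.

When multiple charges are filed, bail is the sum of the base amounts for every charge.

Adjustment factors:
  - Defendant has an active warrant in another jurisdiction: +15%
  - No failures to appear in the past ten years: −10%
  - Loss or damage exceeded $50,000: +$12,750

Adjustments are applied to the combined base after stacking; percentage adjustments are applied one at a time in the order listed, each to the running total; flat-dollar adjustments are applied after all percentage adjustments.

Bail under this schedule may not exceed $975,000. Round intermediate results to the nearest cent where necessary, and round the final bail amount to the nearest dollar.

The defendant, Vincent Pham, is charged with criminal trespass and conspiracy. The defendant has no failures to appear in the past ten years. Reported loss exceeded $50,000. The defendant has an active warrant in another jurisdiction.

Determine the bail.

$26,464

Base amounts from the schedule: criminal trespass $4,250; conspiracy $9,000.
Stacking rule: sum of all bases. $4,250 + $9,000 = $13,250.
Defendant has an active warrant in another jurisdiction (+15%): $13,250 × 1.15 = $15,237.50.
No failures to appear in the past ten years (−10%): $15,237.50 × 0.9 = $13,713.75.
Loss or damage exceeded $50,000 (+$12,750 flat): $13,713.75 + $12,750 = $26,463.75.
$26,463.75 is within the $975,000 maximum.
Rounded to the nearest dollar: $26,464.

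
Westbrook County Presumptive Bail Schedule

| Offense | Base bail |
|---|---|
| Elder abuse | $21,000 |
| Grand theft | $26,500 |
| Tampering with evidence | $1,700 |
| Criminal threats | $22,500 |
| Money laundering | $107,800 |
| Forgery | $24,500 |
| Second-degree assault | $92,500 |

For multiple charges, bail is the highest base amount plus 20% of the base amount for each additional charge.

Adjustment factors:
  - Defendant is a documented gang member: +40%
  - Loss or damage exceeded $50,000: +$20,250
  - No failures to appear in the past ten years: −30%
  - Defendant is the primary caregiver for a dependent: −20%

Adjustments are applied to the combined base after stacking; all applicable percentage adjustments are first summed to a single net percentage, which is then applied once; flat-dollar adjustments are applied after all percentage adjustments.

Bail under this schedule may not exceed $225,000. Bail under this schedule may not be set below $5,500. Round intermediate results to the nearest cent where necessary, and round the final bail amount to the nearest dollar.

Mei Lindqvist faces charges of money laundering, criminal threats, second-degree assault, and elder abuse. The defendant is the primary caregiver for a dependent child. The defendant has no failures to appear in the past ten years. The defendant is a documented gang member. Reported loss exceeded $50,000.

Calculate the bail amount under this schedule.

$141,750

Base amounts from the schedule: money laundering $107,800; criminal threats $22,500; second-degree assault $92,500; elder abuse $21,000.
Stacking rule: highest base plus 20% of each additional charge. Highest is money laundering at $107,800. Additional: $22,500 × 20% = $4,500; $92,500 × 20% = $18,500; $21,000 × 20% = $4,200. Combined base = $107,800 + $27,200 = $135,000.
Net percentage adjustment: +40% −30% −20% = −10%. $135,000 × 0.9 = $121,500.
Loss or damage exceeded $50,000 (+$20,250 flat): $121,500 + $20,250 = $141,750.
$141,750 is within the $225,000 maximum.
$141,750 is at or above the $5,500 minimum.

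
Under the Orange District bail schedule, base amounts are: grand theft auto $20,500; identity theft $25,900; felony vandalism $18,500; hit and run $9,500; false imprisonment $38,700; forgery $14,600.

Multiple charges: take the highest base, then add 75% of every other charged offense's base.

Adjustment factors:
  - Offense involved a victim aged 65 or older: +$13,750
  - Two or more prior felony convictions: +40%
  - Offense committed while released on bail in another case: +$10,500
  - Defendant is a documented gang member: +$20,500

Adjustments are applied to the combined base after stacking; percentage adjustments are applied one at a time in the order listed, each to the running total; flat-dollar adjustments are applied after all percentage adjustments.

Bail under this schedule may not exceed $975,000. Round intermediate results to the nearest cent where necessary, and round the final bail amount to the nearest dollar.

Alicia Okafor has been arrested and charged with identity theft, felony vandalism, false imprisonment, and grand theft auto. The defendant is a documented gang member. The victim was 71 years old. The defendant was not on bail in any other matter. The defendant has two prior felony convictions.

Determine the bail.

Base amounts from the schedule: identity theft $25,900; felony vandalism $18,500; false imprisonment $38,700; grand theft auto $20,500.
Stacking rule: highest base plus 75% of each additional charge. Highest is false imprisonment at $38,700. Additional: $25,900 × 75% = $19,425; $18,500 × 75% = $13,875; $20,500 × 75% = $15,375. Combined base = $38,700 + $48,675 = $87,375.
Two or more prior felony convictions (+40%): $87,375 × 1.4 = $122,325.
Offense involved a victim aged 65 or older (+$13,750 flat): $122,325 + $13,750 = $136,075.
Defendant is a documented gang member (+$20,500 flat): $136,075 + $20,500 = $156,575.
$156,575 is within the $975,000 maximum.

$156,575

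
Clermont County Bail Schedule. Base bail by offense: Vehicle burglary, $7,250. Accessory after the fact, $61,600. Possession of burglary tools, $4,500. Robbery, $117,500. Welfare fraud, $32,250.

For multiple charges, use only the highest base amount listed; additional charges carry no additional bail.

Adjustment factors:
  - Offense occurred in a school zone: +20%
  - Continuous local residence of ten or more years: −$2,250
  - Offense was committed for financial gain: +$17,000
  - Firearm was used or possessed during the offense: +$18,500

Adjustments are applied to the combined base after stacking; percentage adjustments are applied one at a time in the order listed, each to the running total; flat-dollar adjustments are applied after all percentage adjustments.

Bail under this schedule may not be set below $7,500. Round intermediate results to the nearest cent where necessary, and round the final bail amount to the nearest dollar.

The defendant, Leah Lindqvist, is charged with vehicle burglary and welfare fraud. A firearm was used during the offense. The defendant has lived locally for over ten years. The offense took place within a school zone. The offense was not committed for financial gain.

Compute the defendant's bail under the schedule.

$54,950

Base amounts from the schedule: vehicle burglary $7,250; welfare fraud $32,250.
Stacking rule: use the highest base only. Highest is welfare fraud at $32,250. Combined base = $32,250.
Offense occurred in a school zone (+20%): $32,250 × 1.2 = $38,700.
Continuous local residence of ten or more years (−$2,250 flat): $38,700 − $2,250 = $36,450.
Firearm was used or possessed during the offense (+$18,500 flat): $36,450 + $18,500 = $54,950.
$54,950 is at or above the $7,500 minimum.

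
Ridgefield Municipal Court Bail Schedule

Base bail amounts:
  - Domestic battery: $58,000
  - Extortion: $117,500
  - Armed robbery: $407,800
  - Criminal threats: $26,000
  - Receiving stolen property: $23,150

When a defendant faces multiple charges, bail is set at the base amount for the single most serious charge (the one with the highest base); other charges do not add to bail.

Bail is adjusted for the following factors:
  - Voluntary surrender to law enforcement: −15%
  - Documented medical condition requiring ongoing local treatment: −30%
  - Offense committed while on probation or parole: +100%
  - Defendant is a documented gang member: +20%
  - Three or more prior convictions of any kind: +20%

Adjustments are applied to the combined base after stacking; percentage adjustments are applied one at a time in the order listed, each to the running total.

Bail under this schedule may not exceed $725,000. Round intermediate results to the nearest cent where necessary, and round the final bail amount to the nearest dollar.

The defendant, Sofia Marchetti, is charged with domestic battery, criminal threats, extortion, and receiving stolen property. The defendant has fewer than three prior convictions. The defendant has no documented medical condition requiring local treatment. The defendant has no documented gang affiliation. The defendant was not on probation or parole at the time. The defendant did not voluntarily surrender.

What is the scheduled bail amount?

Base amounts from the schedule: domestic battery $58,000; criminal threats $26,000; extortion $117,500; receiving stolen property $23,150.
Stacking rule: use the highest base only. Highest is extortion at $117,500. Combined base = $117,500.
No adjustment factors apply to this defendant.
$117,500 is within the $725,000 maximum.

$117,500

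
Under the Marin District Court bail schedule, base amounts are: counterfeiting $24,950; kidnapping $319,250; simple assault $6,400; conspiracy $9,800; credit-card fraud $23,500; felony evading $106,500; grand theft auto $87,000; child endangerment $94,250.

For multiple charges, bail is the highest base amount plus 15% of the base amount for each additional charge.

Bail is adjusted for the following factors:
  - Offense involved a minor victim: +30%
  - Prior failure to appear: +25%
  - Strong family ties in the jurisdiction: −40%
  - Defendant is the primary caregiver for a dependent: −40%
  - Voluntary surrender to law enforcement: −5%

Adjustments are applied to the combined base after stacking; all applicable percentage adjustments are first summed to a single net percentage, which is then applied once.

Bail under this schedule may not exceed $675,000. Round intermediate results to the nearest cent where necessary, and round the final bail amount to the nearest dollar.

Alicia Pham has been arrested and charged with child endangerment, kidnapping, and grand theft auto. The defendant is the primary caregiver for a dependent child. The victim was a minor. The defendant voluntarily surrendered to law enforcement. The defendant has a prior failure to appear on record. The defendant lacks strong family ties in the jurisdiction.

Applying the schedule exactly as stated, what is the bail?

$381,081

Base amounts from the schedule: child endangerment $94,250; kidnapping $319,250; grand theft auto $87,000.
Stacking rule: highest base plus 15% of each additional charge. Highest is kidnapping at $319,250. Additional: $94,250 × 15% = $14,137.50; $87,000 × 15% = $13,050. Combined base = $319,250 + $27,187.50 = $346,437.50.
Net percentage adjustment: +30% +25% −40% −5% = +10%. $346,437.50 × 1.1 = $381,081.25.
$381,081.25 is within the $675,000 maximum.
Rounded to the nearest dollar: $381,081.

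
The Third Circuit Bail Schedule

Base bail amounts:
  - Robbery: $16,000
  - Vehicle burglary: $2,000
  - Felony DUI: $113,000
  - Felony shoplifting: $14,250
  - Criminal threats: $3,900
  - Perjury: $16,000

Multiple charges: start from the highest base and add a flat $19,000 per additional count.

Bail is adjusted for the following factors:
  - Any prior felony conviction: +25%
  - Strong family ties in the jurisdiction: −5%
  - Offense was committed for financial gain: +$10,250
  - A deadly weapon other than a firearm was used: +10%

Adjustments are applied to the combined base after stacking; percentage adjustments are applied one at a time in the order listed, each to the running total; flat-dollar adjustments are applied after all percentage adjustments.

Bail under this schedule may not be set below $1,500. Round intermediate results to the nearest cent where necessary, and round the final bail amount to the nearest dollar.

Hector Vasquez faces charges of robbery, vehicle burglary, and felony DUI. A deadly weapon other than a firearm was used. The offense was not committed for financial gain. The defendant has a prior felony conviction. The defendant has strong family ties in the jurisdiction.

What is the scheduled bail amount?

Base amounts from the schedule: robbery $16,000; vehicle burglary $2,000; felony DUI $113,000.
Stacking rule: highest base plus $19,000 per additional charge. Highest is felony DUI at $113,000; 2 additional charges → +$38,000. Combined base = $151,000.
Any prior felony conviction (+25%): $151,000 × 1.25 = $188,750.
Strong family ties in the jurisdiction (−5%): $188,750 × 0.95 = $179,312.50.
A deadly weapon other than a firearm was used (+10%): $179,312.50 × 1.1 = $197,243.75.
$197,243.75 is at or above the $1,500 minimum.
Rounded to the nearest dollar: $197,244.

$197,244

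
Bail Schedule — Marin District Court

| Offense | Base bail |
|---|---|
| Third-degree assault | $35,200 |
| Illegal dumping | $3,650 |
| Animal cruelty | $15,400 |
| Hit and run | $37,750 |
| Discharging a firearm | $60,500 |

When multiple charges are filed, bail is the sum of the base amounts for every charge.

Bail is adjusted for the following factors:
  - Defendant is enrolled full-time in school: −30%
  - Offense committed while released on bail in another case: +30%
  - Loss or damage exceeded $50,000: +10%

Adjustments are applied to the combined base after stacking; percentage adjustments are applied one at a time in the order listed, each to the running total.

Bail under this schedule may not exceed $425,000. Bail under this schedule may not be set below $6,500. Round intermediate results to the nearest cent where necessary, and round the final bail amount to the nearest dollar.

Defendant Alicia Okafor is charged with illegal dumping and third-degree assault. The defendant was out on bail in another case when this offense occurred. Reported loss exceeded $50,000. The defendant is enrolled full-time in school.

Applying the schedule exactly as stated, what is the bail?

$38,889

Base amounts from the schedule: illegal dumping $3,650; third-degree assault $35,200.
Stacking rule: sum of all bases. $3,650 + $35,200 = $38,850.
Defendant is enrolled full-time in school (−30%): $38,850 × 0.7 = $27,195.
Offense committed while released on bail in another case (+30%): $27,195 × 1.3 = $35,353.50.
Loss or damage exceeded $50,000 (+10%): $35,353.50 × 1.1 = $38,888.85.
$38,888.85 is within the $425,000 maximum.
$38,888.85 is at or above the $6,500 minimum.
Rounded to the nearest dollar: $38,889.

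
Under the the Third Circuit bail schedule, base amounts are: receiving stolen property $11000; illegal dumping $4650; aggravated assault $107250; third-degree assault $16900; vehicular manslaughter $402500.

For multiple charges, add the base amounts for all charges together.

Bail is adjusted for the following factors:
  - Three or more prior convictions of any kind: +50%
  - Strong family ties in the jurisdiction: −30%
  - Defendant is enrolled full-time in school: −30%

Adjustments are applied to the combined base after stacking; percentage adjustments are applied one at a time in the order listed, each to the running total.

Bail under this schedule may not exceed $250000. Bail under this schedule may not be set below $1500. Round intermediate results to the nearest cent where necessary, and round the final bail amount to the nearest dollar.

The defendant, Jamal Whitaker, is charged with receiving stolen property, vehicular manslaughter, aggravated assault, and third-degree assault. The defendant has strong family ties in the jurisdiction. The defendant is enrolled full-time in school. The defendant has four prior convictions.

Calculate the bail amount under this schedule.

$250000

Base amounts from the schedule: receiving stolen property $11000; vehicular manslaughter $402500; aggravated assault $107250; third-degree assault $16900.
Stacking rule: sum of all bases. $11000 + $402500 + $107250 + $16900 = $537650.
Three or more prior convictions of any kind (+50%): $537650 × 1.5 = $806475.
Strong family ties in the jurisdiction (−30%): $806475 × 0.7 = $564532.50.
Defendant is enrolled full-time in school (−30%): $564532.50 × 0.7 = $395172.75.
Result $395172.75 exceeds the maximum of $250000; bail is capped at $250000.
$250000 is at or above the $1500 minimum.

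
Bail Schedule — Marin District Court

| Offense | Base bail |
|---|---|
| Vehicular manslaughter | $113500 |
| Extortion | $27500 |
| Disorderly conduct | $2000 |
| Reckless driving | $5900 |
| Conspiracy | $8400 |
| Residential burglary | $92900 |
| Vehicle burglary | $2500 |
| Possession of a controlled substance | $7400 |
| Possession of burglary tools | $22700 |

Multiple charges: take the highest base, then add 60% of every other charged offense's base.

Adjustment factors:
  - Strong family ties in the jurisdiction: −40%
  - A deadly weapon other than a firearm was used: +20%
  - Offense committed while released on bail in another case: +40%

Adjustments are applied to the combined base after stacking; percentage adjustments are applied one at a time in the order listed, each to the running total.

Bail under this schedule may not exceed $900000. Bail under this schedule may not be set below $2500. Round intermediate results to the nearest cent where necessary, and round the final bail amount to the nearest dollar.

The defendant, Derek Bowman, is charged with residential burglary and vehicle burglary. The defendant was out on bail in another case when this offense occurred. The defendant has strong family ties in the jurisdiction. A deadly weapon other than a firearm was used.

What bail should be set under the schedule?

Base amounts from the schedule: residential burglary $92900; vehicle burglary $2500.
Stacking rule: highest base plus 60% of each additional charge. Highest is residential burglary at $92900. Additional: $2500 × 60% = $1500. Combined base = $92900 + $1500 = $94400.
Strong family ties in the jurisdiction (−40%): $94400 × 0.6 = $56640.
A deadly weapon other than a firearm was used (+20%): $56640 × 1.2 = $67968.
Offense committed while released on bail in another case (+40%): $67968 × 1.4 = $95155.20.
$95155.20 is within the $900000 maximum.
$95155.20 is at or above the $2500 minimum.
Rounded to the nearest dollar: $95155.

$95155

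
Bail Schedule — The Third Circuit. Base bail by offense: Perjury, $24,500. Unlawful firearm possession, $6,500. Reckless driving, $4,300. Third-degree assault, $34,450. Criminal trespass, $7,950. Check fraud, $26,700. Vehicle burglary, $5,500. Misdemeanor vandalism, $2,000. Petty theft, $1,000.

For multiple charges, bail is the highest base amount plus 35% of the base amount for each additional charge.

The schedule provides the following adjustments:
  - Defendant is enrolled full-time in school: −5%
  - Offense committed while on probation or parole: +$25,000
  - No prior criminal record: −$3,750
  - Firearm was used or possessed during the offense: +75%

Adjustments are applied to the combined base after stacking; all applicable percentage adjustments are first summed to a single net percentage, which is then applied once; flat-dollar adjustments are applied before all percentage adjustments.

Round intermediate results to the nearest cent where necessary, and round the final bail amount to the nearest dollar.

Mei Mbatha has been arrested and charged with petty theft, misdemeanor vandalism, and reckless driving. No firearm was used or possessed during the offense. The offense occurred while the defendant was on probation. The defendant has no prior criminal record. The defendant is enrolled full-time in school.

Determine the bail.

$25,270

Base amounts from the schedule: petty theft $1,000; misdemeanor vandalism $2,000; reckless driving $4,300.
Stacking rule: highest base plus 35% of each additional charge. Highest is reckless driving at $4,300. Additional: $1,000 × 35% = $350; $2,000 × 35% = $700. Combined base = $4,300 + $1,050 = $5,350.
Offense committed while on probation or parole (+$25,000 flat): $5,350 + $25,000 = $30,350.
No prior criminal record (−$3,750 flat): $30,350 − $3,750 = $26,600.
Defendant is enrolled full-time in school (−5%): $26,600 × 0.95 = $25,270.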